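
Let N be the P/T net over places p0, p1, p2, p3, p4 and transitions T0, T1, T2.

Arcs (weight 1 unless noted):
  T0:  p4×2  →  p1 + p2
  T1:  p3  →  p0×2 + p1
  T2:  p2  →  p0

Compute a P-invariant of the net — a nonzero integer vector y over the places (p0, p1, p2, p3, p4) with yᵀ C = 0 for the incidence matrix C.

Incidence matrix C (rows=places, cols=transitions):
       T0   T1   T2
   p0   0    2    1
   p1   1    1    0
   p2   1    0   -1
   p3   0   -1    0
   p4  -2    0    0

Candidate y = [1, -1, 1, 1, 0]; check y·C column-wise:
  col T0: 1·0 + -1·1 + 1·1 + 1·0 + 0·-2 = 0
  col T1: 1·2 + -1·1 + 1·0 + 1·-1 = 0
  col T2: 1·1 + -1·0 + 1·-1 + 1·0 = 0

y = (p0:1, p1:-1, p2:1, p3:1, p4:0)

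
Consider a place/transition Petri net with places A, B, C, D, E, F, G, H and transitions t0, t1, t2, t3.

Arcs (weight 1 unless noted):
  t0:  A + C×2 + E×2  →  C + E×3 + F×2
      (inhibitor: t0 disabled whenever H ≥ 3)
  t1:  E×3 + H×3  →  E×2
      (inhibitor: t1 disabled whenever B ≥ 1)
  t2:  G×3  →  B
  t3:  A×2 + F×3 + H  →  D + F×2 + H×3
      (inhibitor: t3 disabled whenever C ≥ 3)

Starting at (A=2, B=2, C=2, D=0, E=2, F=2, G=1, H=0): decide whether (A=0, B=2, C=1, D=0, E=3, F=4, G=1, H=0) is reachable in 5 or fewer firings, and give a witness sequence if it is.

NO — not reachable within 5 firings

depth 0: 1 marking
depth 1: 2 markings reached so far
depth 2: 2 markings reached so far
(frontier empty at depth 2; search complete)
target is not among the 2 markings reachable within 5 steps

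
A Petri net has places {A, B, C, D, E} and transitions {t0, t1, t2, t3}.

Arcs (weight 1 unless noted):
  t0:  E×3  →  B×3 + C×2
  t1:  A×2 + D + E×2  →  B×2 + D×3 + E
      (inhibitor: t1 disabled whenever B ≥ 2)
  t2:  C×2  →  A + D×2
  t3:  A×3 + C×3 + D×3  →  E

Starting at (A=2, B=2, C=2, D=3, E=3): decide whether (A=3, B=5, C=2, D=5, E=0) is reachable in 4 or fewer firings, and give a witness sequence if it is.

YES — reachable via ⟨t0, t2⟩ (2 firings)

step 1: fire t0:  (A=2, B=2, C=2, D=3, E=3) → (A=2, B=5, C=4, D=3, E=0)
step 2: fire t2:  (A=2, B=5, C=4, D=3, E=0) → (A=3, B=5, C=2, D=5, E=0)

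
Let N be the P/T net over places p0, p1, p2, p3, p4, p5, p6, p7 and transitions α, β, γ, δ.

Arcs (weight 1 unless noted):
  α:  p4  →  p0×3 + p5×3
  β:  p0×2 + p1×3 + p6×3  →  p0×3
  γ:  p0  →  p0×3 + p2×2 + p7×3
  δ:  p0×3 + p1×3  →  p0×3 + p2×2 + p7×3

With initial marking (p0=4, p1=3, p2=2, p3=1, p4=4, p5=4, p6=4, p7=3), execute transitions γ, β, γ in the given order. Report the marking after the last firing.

(p0=9, p1=0, p2=6, p3=1, p4=4, p5=4, p6=1, p7=9)

step 1: fire γ:  (p0=4, p1=3, p2=2, p3=1, p4=4, p5=4, p6=4, p7=3) → (p0=6, p1=3, p2=4, p3=1, p4=4, p5=4, p6=4, p7=6)
step 2: fire β:  (p0=6, p1=3, p2=4, p3=1, p4=4, p5=4, p6=4, p7=6) → (p0=7, p1=0, p2=4, p3=1, p4=4, p5=4, p6=1, p7=6)
step 3: fire γ:  (p0=7, p1=0, p2=4, p3=1, p4=4, p5=4, p6=1, p7=6) → (p0=9, p1=0, p2=6, p3=1, p4=4, p5=4, p6=1, p7=9)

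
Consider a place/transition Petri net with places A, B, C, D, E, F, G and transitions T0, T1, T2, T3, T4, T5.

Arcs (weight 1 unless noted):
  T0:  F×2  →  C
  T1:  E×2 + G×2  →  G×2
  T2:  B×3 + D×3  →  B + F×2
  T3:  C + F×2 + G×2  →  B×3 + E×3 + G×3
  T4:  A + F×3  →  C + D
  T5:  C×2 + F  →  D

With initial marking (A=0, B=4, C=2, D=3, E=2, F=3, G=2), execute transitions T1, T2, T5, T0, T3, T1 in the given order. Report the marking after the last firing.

(A=0, B=5, C=0, D=1, E=1, F=0, G=3)

step 1: fire T1:  (A=0, B=4, C=2, D=3, E=2, F=3, G=2) → (A=0, B=4, C=2, D=3, E=0, F=3, G=2)
step 2: fire T2:  (A=0, B=4, C=2, D=3, E=0, F=3, G=2) → (A=0, B=2, C=2, D=0, E=0, F=5, G=2)
step 3: fire T5:  (A=0, B=2, C=2, D=0, E=0, F=5, G=2) → (A=0, B=2, C=0, D=1, E=0, F=4, G=2)
step 4: fire T0:  (A=0, B=2, C=0, D=1, E=0, F=4, G=2) → (A=0, B=2, C=1, D=1, E=0, F=2, G=2)
step 5: fire T3:  (A=0, B=2, C=1, D=1, E=0, F=2, G=2) → (A=0, B=5, C=0, D=1, E=3, F=0, G=3)
step 6: fire T1:  (A=0, B=5, C=0, D=1, E=3, F=0, G=3) → (A=0, B=5, C=0, D=1, E=1, F=0, G=3)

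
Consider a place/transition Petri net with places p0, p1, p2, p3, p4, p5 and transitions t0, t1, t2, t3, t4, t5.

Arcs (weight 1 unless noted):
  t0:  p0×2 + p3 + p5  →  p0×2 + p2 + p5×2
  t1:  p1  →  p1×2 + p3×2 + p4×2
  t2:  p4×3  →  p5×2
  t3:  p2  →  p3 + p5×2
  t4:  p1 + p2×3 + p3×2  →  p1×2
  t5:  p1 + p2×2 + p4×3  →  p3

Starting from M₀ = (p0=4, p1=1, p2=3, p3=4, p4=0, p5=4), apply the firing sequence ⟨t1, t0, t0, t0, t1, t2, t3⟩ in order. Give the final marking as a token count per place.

(p0=4, p1=3, p2=5, p3=6, p4=1, p5=11)

step 1: fire t1:  (p0=4, p1=1, p2=3, p3=4, p4=0, p5=4) → (p0=4, p1=2, p2=3, p3=6, p4=2, p5=4)
step 2: fire t0:  (p0=4, p1=2, p2=3, p3=6, p4=2, p5=4) → (p0=4, p1=2, p2=4, p3=5, p4=2, p5=5)
step 3: fire t0:  (p0=4, p1=2, p2=4, p3=5, p4=2, p5=5) → (p0=4, p1=2, p2=5, p3=4, p4=2, p5=6)
step 4: fire t0:  (p0=4, p1=2, p2=5, p3=4, p4=2, p5=6) → (p0=4, p1=2, p2=6, p3=3, p4=2, p5=7)
step 5: fire t1:  (p0=4, p1=2, p2=6, p3=3, p4=2, p5=7) → (p0=4, p1=3, p2=6, p3=5, p4=4, p5=7)
step 6: fire t2:  (p0=4, p1=3, p2=6, p3=5, p4=4, p5=7) → (p0=4, p1=3, p2=6, p3=5, p4=1, p5=9)
step 7: fire t3:  (p0=4, p1=3, p2=6, p3=5, p4=1, p5=9) → (p0=4, p1=3, p2=5, p3=6, p4=1, p5=11)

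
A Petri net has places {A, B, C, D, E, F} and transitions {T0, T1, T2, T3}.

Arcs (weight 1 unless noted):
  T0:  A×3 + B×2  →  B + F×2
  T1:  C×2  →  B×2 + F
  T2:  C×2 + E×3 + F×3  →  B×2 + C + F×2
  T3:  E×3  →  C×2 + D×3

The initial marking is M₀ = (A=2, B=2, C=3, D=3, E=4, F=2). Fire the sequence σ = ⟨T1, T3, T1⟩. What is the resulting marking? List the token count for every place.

step 1: fire T1:  (A=2, B=2, C=3, D=3, E=4, F=2) → (A=2, B=4, C=1, D=3, E=4, F=3)
step 2: fire T3:  (A=2, B=4, C=1, D=3, E=4, F=3) → (A=2, B=4, C=3, D=6, E=1, F=3)
step 3: fire T1:  (A=2, B=4, C=3, D=6, E=1, F=3) → (A=2, B=6, C=1, D=6, E=1, F=4)

(A=2, B=6, C=1, D=6, E=1, F=4)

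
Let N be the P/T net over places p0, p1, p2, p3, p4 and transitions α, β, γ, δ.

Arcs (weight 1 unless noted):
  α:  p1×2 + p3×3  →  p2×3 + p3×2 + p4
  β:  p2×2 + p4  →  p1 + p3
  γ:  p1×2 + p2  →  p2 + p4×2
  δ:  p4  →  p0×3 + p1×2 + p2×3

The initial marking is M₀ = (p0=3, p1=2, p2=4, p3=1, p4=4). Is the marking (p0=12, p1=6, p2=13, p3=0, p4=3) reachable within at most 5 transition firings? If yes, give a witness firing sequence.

depth 0: 1 marking
depth 1: 4 markings reached so far
depth 2: 9 markings reached so far
depth 3: 17 markings reached so far
depth 4: 29 markings reached so far
depth 5: 42 markings reached so far
target is not among the 42 markings reachable within 5 steps

NO — not reachable within 5 firings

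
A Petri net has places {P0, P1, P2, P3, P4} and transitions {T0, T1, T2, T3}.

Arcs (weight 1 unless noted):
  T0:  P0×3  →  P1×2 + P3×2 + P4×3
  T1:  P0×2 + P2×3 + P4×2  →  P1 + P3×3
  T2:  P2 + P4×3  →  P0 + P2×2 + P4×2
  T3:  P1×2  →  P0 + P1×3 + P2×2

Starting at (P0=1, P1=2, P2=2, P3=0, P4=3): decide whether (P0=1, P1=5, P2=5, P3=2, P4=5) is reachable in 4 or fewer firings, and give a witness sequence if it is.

NO — not reachable within 4 firings

depth 0: 1 marking
depth 1: 3 markings reached so far
depth 2: 7 markings reached so far
depth 3: 13 markings reached so far
depth 4: 20 markings reached so far
target is not among the 20 markings reachable within 4 steps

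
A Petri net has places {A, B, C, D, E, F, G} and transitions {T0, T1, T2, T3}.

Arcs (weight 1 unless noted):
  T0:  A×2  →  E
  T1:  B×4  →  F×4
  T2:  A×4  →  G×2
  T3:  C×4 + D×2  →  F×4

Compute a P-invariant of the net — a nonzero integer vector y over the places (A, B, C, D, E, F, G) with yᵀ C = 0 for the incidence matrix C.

Incidence matrix C (rows=places, cols=transitions):
       T0   T1   T2   T3
    A  -2    0   -4    0
    B   0   -4    0    0
    C   0    0    0   -4
    D   0    0    0   -2
    E   1    0    0    0
    F   0    4    0    4
    G   0    0    2    0

Candidate y = [0, 0, 1, -2, 0, 0, 0]; check y·C column-wise:
  col T0: 0·-2 + 1·0 + -2·0 + 0·1 = 0
  col T1: 0·-4 + 1·0 + -2·0 + 0·4 = 0
  col T2: 0·-4 + 1·0 + -2·0 + 0·2 = 0
  col T3: 1·-4 + -2·-2 + 0·4 = 0

y = (A:0, B:0, C:1, D:-2, E:0, F:0, G:0)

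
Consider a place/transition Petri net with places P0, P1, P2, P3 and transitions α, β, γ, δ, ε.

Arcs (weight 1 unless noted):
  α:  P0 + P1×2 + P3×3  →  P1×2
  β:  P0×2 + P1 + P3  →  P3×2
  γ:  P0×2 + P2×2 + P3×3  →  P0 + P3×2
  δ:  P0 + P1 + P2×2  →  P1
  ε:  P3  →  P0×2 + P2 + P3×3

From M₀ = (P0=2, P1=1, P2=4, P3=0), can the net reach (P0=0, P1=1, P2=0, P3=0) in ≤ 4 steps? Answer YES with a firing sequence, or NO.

YES — reachable via ⟨δ, δ⟩ (2 firings)

step 1: fire δ:  (P0=2, P1=1, P2=4, P3=0) → (P0=1, P1=1, P2=2, P3=0)
step 2: fire δ:  (P0=1, P1=1, P2=2, P3=0) → (P0=0, P1=1, P2=0, P3=0)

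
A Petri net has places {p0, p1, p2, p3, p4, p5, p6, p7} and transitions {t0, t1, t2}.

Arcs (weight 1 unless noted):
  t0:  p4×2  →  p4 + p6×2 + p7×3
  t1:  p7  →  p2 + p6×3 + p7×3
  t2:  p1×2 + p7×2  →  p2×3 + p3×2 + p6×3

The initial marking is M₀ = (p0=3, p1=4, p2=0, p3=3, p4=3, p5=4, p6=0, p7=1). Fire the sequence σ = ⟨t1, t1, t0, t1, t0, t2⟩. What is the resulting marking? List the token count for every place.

(p0=3, p1=2, p2=6, p3=5, p4=1, p5=4, p6=16, p7=11)

step 1: fire t1:  (p0=3, p1=4, p2=0, p3=3, p4=3, p5=4, p6=0, p7=1) → (p0=3, p1=4, p2=1, p3=3, p4=3, p5=4, p6=3, p7=3)
step 2: fire t1:  (p0=3, p1=4, p2=1, p3=3, p4=3, p5=4, p6=3, p7=3) → (p0=3, p1=4, p2=2, p3=3, p4=3, p5=4, p6=6, p7=5)
step 3: fire t0:  (p0=3, p1=4, p2=2, p3=3, p4=3, p5=4, p6=6, p7=5) → (p0=3, p1=4, p2=2, p3=3, p4=2, p5=4, p6=8, p7=8)
step 4: fire t1:  (p0=3, p1=4, p2=2, p3=3, p4=2, p5=4, p6=8, p7=8) → (p0=3, p1=4, p2=3, p3=3, p4=2, p5=4, p6=11, p7=10)
step 5: fire t0:  (p0=3, p1=4, p2=3, p3=3, p4=2, p5=4, p6=11, p7=10) → (p0=3, p1=4, p2=3, p3=3, p4=1, p5=4, p6=13, p7=13)
step 6: fire t2:  (p0=3, p1=4, p2=3, p3=3, p4=1, p5=4, p6=13, p7=13) → (p0=3, p1=2, p2=6, p3=5, p4=1, p5=4, p6=16, p7=11)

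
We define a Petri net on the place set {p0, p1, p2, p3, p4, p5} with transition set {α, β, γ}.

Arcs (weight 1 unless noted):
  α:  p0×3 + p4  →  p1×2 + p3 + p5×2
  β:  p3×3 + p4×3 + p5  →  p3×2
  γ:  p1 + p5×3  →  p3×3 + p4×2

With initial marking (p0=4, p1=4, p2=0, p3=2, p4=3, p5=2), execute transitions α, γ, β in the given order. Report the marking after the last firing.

(p0=1, p1=5, p2=0, p3=5, p4=1, p5=0)

step 1: fire α:  (p0=4, p1=4, p2=0, p3=2, p4=3, p5=2) → (p0=1, p1=6, p2=0, p3=3, p4=2, p5=4)
step 2: fire γ:  (p0=1, p1=6, p2=0, p3=3, p4=2, p5=4) → (p0=1, p1=5, p2=0, p3=6, p4=4, p5=1)
step 3: fire β:  (p0=1, p1=5, p2=0, p3=6, p4=4, p5=1) → (p0=1, p1=5, p2=0, p3=5, p4=1, p5=0)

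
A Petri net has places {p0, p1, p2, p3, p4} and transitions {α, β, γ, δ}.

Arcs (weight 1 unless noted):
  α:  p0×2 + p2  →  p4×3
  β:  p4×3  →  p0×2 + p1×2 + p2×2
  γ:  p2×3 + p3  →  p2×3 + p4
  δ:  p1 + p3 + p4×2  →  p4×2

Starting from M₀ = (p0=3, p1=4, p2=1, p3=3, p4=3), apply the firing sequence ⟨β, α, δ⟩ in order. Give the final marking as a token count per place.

(p0=3, p1=5, p2=2, p3=2, p4=3)

step 1: fire β:  (p0=3, p1=4, p2=1, p3=3, p4=3) → (p0=5, p1=6, p2=3, p3=3, p4=0)
step 2: fire α:  (p0=5, p1=6, p2=3, p3=3, p4=0) → (p0=3, p1=6, p2=2, p3=3, p4=3)
step 3: fire δ:  (p0=3, p1=6, p2=2, p3=3, p4=3) → (p0=3, p1=5, p2=2, p3=2, p4=3)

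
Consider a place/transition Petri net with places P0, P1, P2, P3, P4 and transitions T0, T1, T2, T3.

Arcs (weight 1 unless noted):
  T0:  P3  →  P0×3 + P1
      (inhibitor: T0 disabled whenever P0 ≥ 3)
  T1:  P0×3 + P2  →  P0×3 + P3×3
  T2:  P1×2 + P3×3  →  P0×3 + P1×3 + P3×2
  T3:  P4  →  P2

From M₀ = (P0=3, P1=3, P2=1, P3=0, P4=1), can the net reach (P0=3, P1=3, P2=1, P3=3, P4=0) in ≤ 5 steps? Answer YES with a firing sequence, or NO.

YES — reachable via ⟨T1, T3⟩ (2 firings)

step 1: fire T1:  (P0=3, P1=3, P2=1, P3=0, P4=1) → (P0=3, P1=3, P2=0, P3=3, P4=1)
step 2: fire T3:  (P0=3, P1=3, P2=0, P3=3, P4=1) → (P0=3, P1=3, P2=1, P3=3, P4=0)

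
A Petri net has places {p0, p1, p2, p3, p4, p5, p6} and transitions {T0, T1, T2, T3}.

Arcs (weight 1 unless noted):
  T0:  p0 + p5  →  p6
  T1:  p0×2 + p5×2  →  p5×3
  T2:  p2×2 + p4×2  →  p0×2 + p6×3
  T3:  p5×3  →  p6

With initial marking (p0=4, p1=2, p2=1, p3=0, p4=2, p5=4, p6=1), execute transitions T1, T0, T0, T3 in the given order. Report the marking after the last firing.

(p0=0, p1=2, p2=1, p3=0, p4=2, p5=0, p6=4)

step 1: fire T1:  (p0=4, p1=2, p2=1, p3=0, p4=2, p5=4, p6=1) → (p0=2, p1=2, p2=1, p3=0, p4=2, p5=5, p6=1)
step 2: fire T0:  (p0=2, p1=2, p2=1, p3=0, p4=2, p5=5, p6=1) → (p0=1, p1=2, p2=1, p3=0, p4=2, p5=4, p6=2)
step 3: fire T0:  (p0=1, p1=2, p2=1, p3=0, p4=2, p5=4, p6=2) → (p0=0, p1=2, p2=1, p3=0, p4=2, p5=3, p6=3)
step 4: fire T3:  (p0=0, p1=2, p2=1, p3=0, p4=2, p5=3, p6=3) → (p0=0, p1=2, p2=1, p3=0, p4=2, p5=0, p6=4)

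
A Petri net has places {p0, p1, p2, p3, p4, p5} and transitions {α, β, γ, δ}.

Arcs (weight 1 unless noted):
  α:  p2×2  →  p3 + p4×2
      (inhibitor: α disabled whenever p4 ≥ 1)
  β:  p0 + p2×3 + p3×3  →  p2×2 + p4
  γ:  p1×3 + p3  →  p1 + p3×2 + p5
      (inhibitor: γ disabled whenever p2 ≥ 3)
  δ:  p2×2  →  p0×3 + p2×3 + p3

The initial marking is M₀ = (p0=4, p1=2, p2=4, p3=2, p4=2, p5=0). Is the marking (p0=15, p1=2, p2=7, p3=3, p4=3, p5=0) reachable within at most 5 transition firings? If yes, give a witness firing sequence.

YES — reachable via ⟨δ, β, δ, δ, δ⟩ (5 firings)

step 1: fire δ:  (p0=4, p1=2, p2=4, p3=2, p4=2, p5=0) → (p0=7, p1=2, p2=5, p3=3, p4=2, p5=0)
step 2: fire β:  (p0=7, p1=2, p2=5, p3=3, p4=2, p5=0) → (p0=6, p1=2, p2=4, p3=0, p4=3, p5=0)
step 3: fire δ:  (p0=6, p1=2, p2=4, p3=0, p4=3, p5=0) → (p0=9, p1=2, p2=5, p3=1, p4=3, p5=0)
step 4: fire δ:  (p0=9, p1=2, p2=5, p3=1, p4=3, p5=0) → (p0=12, p1=2, p2=6, p3=2, p4=3, p5=0)
step 5: fire δ:  (p0=12, p1=2, p2=6, p3=2, p4=3, p5=0) → (p0=15, p1=2, p2=7, p3=3, p4=3, p5=0)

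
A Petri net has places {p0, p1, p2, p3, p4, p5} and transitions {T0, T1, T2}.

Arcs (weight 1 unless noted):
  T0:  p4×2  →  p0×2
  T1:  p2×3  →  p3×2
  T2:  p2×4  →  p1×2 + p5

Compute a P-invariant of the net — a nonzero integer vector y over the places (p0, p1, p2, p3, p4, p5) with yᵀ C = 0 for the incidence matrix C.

y = (p0:0, p1:4, p2:2, p3:3, p4:0, p5:0)

Incidence matrix C (rows=places, cols=transitions):
       T0   T1   T2
   p0   2    0    0
   p1   0    0    2
   p2   0   -3   -4
   p3   0    2    0
   p4  -2    0    0
   p5   0    0    1

Candidate y = [0, 4, 2, 3, 0, 0]; check y·C column-wise:
  col T0: 0·2 + 4·0 + 2·0 + 3·0 + 0·-2 = 0
  col T1: 4·0 + 2·-3 + 3·2 = 0
  col T2: 4·2 + 2·-4 + 3·0 + 0·1 = 0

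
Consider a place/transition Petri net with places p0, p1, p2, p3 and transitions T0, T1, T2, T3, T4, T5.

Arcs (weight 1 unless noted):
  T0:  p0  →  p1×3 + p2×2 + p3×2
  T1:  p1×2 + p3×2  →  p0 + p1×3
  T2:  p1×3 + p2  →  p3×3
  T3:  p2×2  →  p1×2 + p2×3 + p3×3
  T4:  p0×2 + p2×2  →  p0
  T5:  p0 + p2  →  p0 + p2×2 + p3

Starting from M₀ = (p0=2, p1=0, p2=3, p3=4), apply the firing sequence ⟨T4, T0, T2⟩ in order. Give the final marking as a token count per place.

(p0=0, p1=0, p2=2, p3=9)

step 1: fire T4:  (p0=2, p1=0, p2=3, p3=4) → (p0=1, p1=0, p2=1, p3=4)
step 2: fire T0:  (p0=1, p1=0, p2=1, p3=4) → (p0=0, p1=3, p2=3, p3=6)
step 3: fire T2:  (p0=0, p1=3, p2=3, p3=6) → (p0=0, p1=0, p2=2, p3=9)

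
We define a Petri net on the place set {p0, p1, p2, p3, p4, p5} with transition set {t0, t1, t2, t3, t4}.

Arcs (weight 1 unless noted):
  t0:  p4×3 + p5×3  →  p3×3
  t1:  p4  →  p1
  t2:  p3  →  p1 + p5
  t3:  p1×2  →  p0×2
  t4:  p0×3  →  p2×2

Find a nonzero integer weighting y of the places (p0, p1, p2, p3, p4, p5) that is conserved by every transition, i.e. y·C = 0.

y = (p0:2, p1:2, p2:3, p3:2, p4:2, p5:0)

Incidence matrix C (rows=places, cols=transitions):
       t0   t1   t2   t3   t4
   p0   0    0    0    2   -3
   p1   0    1    1   -2    0
   p2   0    0    0    0    2
   p3   3    0   -1    0    0
   p4  -3   -1    0    0    0
   p5  -3    0    1    0    0

Candidate y = [2, 2, 3, 2, 2, 0]; check y·C column-wise:
  col t0: 2·0 + 2·0 + 3·0 + 2·3 + 2·-3 + 0·-3 = 0
  col t1: 2·0 + 2·1 + 3·0 + 2·0 + 2·-1 = 0
  col t2: 2·0 + 2·1 + 3·0 + 2·-1 + 2·0 + 0·1 = 0
  col t3: 2·2 + 2·-2 + 3·0 + 2·0 + 2·0 = 0
  col t4: 2·-3 + 2·0 + 3·2 + 2·0 + 2·0 = 0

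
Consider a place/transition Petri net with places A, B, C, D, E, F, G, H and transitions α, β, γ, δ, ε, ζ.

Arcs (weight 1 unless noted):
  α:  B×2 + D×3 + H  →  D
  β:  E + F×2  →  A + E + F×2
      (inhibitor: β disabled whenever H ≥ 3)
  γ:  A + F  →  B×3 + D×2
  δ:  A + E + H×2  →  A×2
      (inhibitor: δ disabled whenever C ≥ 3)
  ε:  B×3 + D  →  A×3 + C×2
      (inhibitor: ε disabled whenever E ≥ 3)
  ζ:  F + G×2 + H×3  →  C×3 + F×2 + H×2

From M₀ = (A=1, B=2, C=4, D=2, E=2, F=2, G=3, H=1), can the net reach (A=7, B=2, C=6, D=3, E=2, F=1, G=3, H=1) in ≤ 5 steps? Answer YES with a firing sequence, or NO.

NO — not reachable within 5 firings

depth 0: 1 marking
depth 1: 3 markings reached so far
depth 2: 7 markings reached so far
depth 3: 14 markings reached so far
depth 4: 24 markings reached so far
depth 5: 35 markings reached so far
target is not among the 35 markings reachable within 5 steps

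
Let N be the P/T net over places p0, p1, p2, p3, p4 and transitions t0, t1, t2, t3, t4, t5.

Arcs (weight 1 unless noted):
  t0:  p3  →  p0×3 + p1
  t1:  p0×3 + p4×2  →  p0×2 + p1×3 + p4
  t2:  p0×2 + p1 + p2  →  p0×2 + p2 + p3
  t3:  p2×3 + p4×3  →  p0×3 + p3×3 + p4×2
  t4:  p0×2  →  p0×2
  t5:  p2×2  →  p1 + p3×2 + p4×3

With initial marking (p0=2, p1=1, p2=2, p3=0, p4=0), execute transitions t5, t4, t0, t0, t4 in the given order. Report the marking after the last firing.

(p0=8, p1=4, p2=0, p3=0, p4=3)

step 1: fire t5:  (p0=2, p1=1, p2=2, p3=0, p4=0) → (p0=2, p1=2, p2=0, p3=2, p4=3)
step 2: fire t4:  (p0=2, p1=2, p2=0, p3=2, p4=3) → (p0=2, p1=2, p2=0, p3=2, p4=3)
step 3: fire t0:  (p0=2, p1=2, p2=0, p3=2, p4=3) → (p0=5, p1=3, p2=0, p3=1, p4=3)
step 4: fire t0:  (p0=5, p1=3, p2=0, p3=1, p4=3) → (p0=8, p1=4, p2=0, p3=0, p4=3)
step 5: fire t4:  (p0=8, p1=4, p2=0, p3=0, p4=3) → (p0=8, p1=4, p2=0, p3=0, p4=3)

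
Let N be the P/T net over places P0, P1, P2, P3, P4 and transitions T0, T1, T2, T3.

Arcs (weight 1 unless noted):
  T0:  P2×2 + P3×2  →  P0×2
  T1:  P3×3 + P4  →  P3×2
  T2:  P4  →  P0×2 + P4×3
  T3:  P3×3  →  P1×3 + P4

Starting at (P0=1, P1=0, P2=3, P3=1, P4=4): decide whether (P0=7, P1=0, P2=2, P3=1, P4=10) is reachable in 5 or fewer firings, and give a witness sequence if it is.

NO — not reachable within 5 firings

depth 0: 1 marking
depth 1: 2 markings reached so far
depth 2: 3 markings reached so far
depth 3: 4 markings reached so far
depth 4: 5 markings reached so far
depth 5: 6 markings reached so far
target is not among the 6 markings reachable within 5 steps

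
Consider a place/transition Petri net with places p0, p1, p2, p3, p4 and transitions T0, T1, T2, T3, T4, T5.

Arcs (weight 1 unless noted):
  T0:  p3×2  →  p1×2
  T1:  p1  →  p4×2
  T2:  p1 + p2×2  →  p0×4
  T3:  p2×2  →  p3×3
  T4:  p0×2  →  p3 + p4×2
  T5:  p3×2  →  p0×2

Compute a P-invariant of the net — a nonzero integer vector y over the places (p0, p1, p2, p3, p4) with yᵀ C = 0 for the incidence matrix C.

y = (p0:2, p1:2, p2:3, p3:2, p4:1)

Incidence matrix C (rows=places, cols=transitions):
       T0   T1   T2   T3   T4   T5
   p0   0    0    4    0   -2    2
   p1   2   -1   -1    0    0    0
   p2   0    0   -2   -2    0    0
   p3  -2    0    0    3    1   -2
   p4   0    2    0    0    2    0

Candidate y = [2, 2, 3, 2, 1]; check y·C column-wise:
  col T0: 2·0 + 2·2 + 3·0 + 2·-2 + 1·0 = 0
  col T1: 2·0 + 2·-1 + 3·0 + 2·0 + 1·2 = 0
  col T2: 2·4 + 2·-1 + 3·-2 + 2·0 + 1·0 = 0
  col T3: 2·0 + 2·0 + 3·-2 + 2·3 + 1·0 = 0
  col T4: 2·-2 + 2·0 + 3·0 + 2·1 + 1·2 = 0
  col T5: 2·2 + 2·0 + 3·0 + 2·-2 + 1·0 = 0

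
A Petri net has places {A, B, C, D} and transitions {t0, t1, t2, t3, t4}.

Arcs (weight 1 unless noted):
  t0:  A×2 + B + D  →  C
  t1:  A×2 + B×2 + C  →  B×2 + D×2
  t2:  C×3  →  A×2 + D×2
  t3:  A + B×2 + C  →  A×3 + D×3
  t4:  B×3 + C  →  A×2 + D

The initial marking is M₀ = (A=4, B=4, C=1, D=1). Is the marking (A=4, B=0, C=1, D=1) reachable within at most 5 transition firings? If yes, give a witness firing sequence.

step 1: fire t0:  (A=4, B=4, C=1, D=1) → (A=2, B=3, C=2, D=0)
step 2: fire t4:  (A=2, B=3, C=2, D=0) → (A=4, B=0, C=1, D=1)

YES — reachable via ⟨t0, t4⟩ (2 firings)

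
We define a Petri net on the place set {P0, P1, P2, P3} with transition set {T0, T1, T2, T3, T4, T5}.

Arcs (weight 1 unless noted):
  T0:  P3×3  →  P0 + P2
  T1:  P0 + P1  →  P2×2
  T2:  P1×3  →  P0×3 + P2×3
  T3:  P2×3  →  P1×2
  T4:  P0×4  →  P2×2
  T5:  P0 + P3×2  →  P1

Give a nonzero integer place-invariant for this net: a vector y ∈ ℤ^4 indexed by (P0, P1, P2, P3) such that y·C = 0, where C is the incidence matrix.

Incidence matrix C (rows=places, cols=transitions):
       T0   T1   T2   T3   T4   T5
   P0   1   -1    3    0   -4   -1
   P1   0   -1   -3    2    0    1
   P2   1    2    3   -3    2    0
   P3  -3    0    0    0    0   -2

Candidate y = [1, 3, 2, 1]; check y·C column-wise:
  col T0: 1·1 + 3·0 + 2·1 + 1·-3 = 0
  col T1: 1·-1 + 3·-1 + 2·2 + 1·0 = 0
  col T2: 1·3 + 3·-3 + 2·3 + 1·0 = 0
  col T3: 1·0 + 3·2 + 2·-3 + 1·0 = 0
  col T4: 1·-4 + 3·0 + 2·2 + 1·0 = 0
  col T5: 1·-1 + 3·1 + 2·0 + 1·-2 = 0

y = (P0:1, P1:3, P2:2, P3:1)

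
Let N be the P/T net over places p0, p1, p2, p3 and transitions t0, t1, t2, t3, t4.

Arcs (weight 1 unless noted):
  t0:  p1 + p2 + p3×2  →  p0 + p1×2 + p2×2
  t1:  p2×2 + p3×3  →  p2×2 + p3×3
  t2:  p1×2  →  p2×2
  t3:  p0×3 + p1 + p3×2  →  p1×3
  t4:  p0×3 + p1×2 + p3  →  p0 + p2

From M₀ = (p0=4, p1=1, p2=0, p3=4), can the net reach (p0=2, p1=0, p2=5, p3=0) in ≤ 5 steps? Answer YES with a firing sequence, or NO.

YES — reachable via ⟨t3, t2, t0, t2⟩ (4 firings)

step 1: fire t3:  (p0=4, p1=1, p2=0, p3=4) → (p0=1, p1=3, p2=0, p3=2)
step 2: fire t2:  (p0=1, p1=3, p2=0, p3=2) → (p0=1, p1=1, p2=2, p3=2)
step 3: fire t0:  (p0=1, p1=1, p2=2, p3=2) → (p0=2, p1=2, p2=3, p3=0)
step 4: fire t2:  (p0=2, p1=2, p2=3, p3=0) → (p0=2, p1=0, p2=5, p3=0)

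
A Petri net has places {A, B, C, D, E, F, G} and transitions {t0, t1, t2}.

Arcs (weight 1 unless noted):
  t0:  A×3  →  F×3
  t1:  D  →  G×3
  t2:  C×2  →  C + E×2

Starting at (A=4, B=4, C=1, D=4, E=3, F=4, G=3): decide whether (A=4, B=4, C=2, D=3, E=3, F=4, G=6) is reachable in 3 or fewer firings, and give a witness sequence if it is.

NO — not reachable within 3 firings

depth 0: 1 marking
depth 1: 3 markings reached so far
depth 2: 5 markings reached so far
depth 3: 7 markings reached so far
target is not among the 7 markings reachable within 3 steps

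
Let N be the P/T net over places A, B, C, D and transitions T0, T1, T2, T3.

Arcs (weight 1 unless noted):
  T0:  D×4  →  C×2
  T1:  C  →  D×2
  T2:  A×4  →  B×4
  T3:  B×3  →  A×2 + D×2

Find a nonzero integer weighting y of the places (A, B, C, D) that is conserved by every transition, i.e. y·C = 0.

Incidence matrix C (rows=places, cols=transitions):
       T0   T1   T2   T3
    A   0    0   -4    2
    B   0    0    4   -3
    C   2   -1    0    0
    D  -4    2    0    2

Candidate y = [2, 2, 2, 1]; check y·C column-wise:
  col T0: 2·0 + 2·0 + 2·2 + 1·-4 = 0
  col T1: 2·0 + 2·0 + 2·-1 + 1·2 = 0
  col T2: 2·-4 + 2·4 + 2·0 + 1·0 = 0
  col T3: 2·2 + 2·-3 + 2·0 + 1·2 = 0

y = (A:2, B:2, C:2, D:1)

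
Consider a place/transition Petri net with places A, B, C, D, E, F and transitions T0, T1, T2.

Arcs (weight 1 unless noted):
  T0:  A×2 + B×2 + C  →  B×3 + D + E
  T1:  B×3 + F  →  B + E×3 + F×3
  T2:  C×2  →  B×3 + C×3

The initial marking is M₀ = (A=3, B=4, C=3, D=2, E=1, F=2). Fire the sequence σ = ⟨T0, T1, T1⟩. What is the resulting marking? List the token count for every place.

(A=1, B=1, C=2, D=3, E=8, F=6)

step 1: fire T0:  (A=3, B=4, C=3, D=2, E=1, F=2) → (A=1, B=5, C=2, D=3, E=2, F=2)
step 2: fire T1:  (A=1, B=5, C=2, D=3, E=2, F=2) → (A=1, B=3, C=2, D=3, E=5, F=4)
step 3: fire T1:  (A=1, B=3, C=2, D=3, E=5, F=4) → (A=1, B=1, C=2, D=3, E=8, F=6)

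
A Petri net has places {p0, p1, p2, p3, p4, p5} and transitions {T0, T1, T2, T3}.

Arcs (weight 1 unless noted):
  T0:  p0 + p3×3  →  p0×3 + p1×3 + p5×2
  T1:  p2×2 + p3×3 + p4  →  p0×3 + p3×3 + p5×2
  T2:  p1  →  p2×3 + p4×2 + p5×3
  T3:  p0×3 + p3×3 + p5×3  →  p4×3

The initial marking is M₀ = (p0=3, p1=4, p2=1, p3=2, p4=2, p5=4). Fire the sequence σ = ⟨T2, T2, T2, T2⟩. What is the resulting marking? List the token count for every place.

step 1: fire T2:  (p0=3, p1=4, p2=1, p3=2, p4=2, p5=4) → (p0=3, p1=3, p2=4, p3=2, p4=4, p5=7)
step 2: fire T2:  (p0=3, p1=3, p2=4, p3=2, p4=4, p5=7) → (p0=3, p1=2, p2=7, p3=2, p4=6, p5=10)
step 3: fire T2:  (p0=3, p1=2, p2=7, p3=2, p4=6, p5=10) → (p0=3, p1=1, p2=10, p3=2, p4=8, p5=13)
step 4: fire T2:  (p0=3, p1=1, p2=10, p3=2, p4=8, p5=13) → (p0=3, p1=0, p2=13, p3=2, p4=10, p5=16)

(p0=3, p1=0, p2=13, p3=2, p4=10, p5=16)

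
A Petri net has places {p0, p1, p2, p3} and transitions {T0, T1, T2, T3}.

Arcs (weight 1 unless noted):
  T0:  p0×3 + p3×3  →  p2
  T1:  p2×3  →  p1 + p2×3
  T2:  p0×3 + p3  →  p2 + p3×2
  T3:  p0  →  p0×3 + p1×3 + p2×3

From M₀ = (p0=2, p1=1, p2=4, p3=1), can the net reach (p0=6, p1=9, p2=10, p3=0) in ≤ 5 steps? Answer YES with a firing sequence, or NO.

depth 0: 1 marking
depth 1: 3 markings reached so far
depth 2: 7 markings reached so far
depth 3: 13 markings reached so far
depth 4: 22 markings reached so far
depth 5: 34 markings reached so far
target is not among the 34 markings reachable within 5 steps

NO — not reachable within 5 firings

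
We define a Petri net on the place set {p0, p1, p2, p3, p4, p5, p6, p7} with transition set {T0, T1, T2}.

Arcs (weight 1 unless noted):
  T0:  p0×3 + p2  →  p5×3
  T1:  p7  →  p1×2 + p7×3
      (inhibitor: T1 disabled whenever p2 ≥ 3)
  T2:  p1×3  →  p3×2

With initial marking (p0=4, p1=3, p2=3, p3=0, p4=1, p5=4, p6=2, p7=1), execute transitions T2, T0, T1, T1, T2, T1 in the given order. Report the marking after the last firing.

(p0=1, p1=3, p2=2, p3=4, p4=1, p5=7, p6=2, p7=7)

step 1: fire T2:  (p0=4, p1=3, p2=3, p3=0, p4=1, p5=4, p6=2, p7=1) → (p0=4, p1=0, p2=3, p3=2, p4=1, p5=4, p6=2, p7=1)
step 2: fire T0:  (p0=4, p1=0, p2=3, p3=2, p4=1, p5=4, p6=2, p7=1) → (p0=1, p1=0, p2=2, p3=2, p4=1, p5=7, p6=2, p7=1)
step 3: fire T1:  (p0=1, p1=0, p2=2, p3=2, p4=1, p5=7, p6=2, p7=1) → (p0=1, p1=2, p2=2, p3=2, p4=1, p5=7, p6=2, p7=3)
step 4: fire T1:  (p0=1, p1=2, p2=2, p3=2, p4=1, p5=7, p6=2, p7=3) → (p0=1, p1=4, p2=2, p3=2, p4=1, p5=7, p6=2, p7=5)
step 5: fire T2:  (p0=1, p1=4, p2=2, p3=2, p4=1, p5=7, p6=2, p7=5) → (p0=1, p1=1, p2=2, p3=4, p4=1, p5=7, p6=2, p7=5)
step 6: fire T1:  (p0=1, p1=1, p2=2, p3=4, p4=1, p5=7, p6=2, p7=5) → (p0=1, p1=3, p2=2, p3=4, p4=1, p5=7, p6=2, p7=7)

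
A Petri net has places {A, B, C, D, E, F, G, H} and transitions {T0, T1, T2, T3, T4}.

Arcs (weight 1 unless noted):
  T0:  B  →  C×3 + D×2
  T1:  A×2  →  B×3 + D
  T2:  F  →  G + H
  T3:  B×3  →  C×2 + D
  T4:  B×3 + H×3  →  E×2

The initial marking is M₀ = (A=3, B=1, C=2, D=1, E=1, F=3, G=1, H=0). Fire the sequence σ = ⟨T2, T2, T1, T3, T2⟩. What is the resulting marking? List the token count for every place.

(A=1, B=1, C=4, D=3, E=1, F=0, G=4, H=3)

step 1: fire T2:  (A=3, B=1, C=2, D=1, E=1, F=3, G=1, H=0) → (A=3, B=1, C=2, D=1, E=1, F=2, G=2, H=1)
step 2: fire T2:  (A=3, B=1, C=2, D=1, E=1, F=2, G=2, H=1) → (A=3, B=1, C=2, D=1, E=1, F=1, G=3, H=2)
step 3: fire T1:  (A=3, B=1, C=2, D=1, E=1, F=1, G=3, H=2) → (A=1, B=4, C=2, D=2, E=1, F=1, G=3, H=2)
step 4: fire T3:  (A=1, B=4, C=2, D=2, E=1, F=1, G=3, H=2) → (A=1, B=1, C=4, D=3, E=1, F=1, G=3, H=2)
step 5: fire T2:  (A=1, B=1, C=4, D=3, E=1, F=1, G=3, H=2) → (A=1, B=1, C=4, D=3, E=1, F=0, G=4, H=3)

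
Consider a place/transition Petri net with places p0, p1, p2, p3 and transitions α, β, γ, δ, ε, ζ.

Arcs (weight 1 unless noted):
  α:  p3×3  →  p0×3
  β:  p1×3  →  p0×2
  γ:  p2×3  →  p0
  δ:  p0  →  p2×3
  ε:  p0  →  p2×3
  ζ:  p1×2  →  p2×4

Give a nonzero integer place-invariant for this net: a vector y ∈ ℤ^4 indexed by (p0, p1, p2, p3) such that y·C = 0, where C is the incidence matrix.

Incidence matrix C (rows=places, cols=transitions):
        α    β    γ    δ    ε    ζ
   p0   3    2    1   -1   -1    0
   p1   0   -3    0    0    0   -2
   p2   0    0   -3    3    3    4
   p3  -3    0    0    0    0    0

Candidate y = [3, 2, 1, 3]; check y·C column-wise:
  col α: 3·3 + 2·0 + 1·0 + 3·-3 = 0
  col β: 3·2 + 2·-3 + 1·0 + 3·0 = 0
  col γ: 3·1 + 2·0 + 1·-3 + 3·0 = 0
  col δ: 3·-1 + 2·0 + 1·3 + 3·0 = 0
  col ε: 3·-1 + 2·0 + 1·3 + 3·0 = 0
  col ζ: 3·0 + 2·-2 + 1·4 + 3·0 = 0

y = (p0:3, p1:2, p2:1, p3:3)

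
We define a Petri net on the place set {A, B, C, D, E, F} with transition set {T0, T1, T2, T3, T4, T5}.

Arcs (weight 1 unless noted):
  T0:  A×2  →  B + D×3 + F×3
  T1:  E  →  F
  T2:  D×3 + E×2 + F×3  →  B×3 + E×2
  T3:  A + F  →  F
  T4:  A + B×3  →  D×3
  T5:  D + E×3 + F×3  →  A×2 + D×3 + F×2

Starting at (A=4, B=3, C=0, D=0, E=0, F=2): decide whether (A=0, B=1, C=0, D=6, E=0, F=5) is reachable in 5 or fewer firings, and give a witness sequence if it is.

YES — reachable via ⟨T0, T3, T4⟩ (3 firings)

step 1: fire T0:  (A=4, B=3, C=0, D=0, E=0, F=2) → (A=2, B=4, C=0, D=3, E=0, F=5)
step 2: fire T3:  (A=2, B=4, C=0, D=3, E=0, F=5) → (A=1, B=4, C=0, D=3, E=0, F=5)
step 3: fire T4:  (A=1, B=4, C=0, D=3, E=0, F=5) → (A=0, B=1, C=0, D=6, E=0, F=5)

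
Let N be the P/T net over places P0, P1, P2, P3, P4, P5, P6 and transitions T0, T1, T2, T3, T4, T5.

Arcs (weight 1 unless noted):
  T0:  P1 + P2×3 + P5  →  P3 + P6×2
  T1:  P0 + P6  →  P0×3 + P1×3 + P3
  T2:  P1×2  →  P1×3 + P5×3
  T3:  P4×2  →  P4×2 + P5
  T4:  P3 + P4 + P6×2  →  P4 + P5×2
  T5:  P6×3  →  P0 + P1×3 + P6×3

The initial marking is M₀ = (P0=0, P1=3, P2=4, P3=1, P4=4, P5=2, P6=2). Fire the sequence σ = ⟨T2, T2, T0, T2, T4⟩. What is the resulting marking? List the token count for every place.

step 1: fire T2:  (P0=0, P1=3, P2=4, P3=1, P4=4, P5=2, P6=2) → (P0=0, P1=4, P2=4, P3=1, P4=4, P5=5, P6=2)
step 2: fire T2:  (P0=0, P1=4, P2=4, P3=1, P4=4, P5=5, P6=2) → (P0=0, P1=5, P2=4, P3=1, P4=4, P5=8, P6=2)
step 3: fire T0:  (P0=0, P1=5, P2=4, P3=1, P4=4, P5=8, P6=2) → (P0=0, P1=4, P2=1, P3=2, P4=4, P5=7, P6=4)
step 4: fire T2:  (P0=0, P1=4, P2=1, P3=2, P4=4, P5=7, P6=4) → (P0=0, P1=5, P2=1, P3=2, P4=4, P5=10, P6=4)
step 5: fire T4:  (P0=0, P1=5, P2=1, P3=2, P4=4, P5=10, P6=4) → (P0=0, P1=5, P2=1, P3=1, P4=4, P5=12, P6=2)

(P0=0, P1=5, P2=1, P3=1, P4=4, P5=12, P6=2)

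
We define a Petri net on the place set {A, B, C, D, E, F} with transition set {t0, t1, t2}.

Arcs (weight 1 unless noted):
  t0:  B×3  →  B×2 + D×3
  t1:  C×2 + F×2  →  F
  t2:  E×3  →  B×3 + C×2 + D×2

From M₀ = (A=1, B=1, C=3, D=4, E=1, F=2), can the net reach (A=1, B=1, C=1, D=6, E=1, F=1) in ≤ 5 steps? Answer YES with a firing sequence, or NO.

NO — not reachable within 5 firings

depth 0: 1 marking
depth 1: 2 markings reached so far
depth 2: 2 markings reached so far
(frontier empty at depth 2; search complete)
target is not among the 2 markings reachable within 5 steps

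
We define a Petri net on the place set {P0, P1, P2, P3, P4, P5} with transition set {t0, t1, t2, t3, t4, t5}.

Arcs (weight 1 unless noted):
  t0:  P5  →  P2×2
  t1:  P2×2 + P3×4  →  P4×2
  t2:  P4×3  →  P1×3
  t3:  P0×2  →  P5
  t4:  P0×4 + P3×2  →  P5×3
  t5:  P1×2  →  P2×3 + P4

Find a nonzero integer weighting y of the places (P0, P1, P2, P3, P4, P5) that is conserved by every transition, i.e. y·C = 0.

Incidence matrix C (rows=places, cols=transitions):
       t0   t1   t2   t3   t4   t5
   P0   0    0    0   -2   -4    0
   P1   0    0    3    0    0   -2
   P2   2   -2    0    0    0    3
   P3   0   -4    0    0   -2    0
   P4   0    2   -3    0    0    1
   P5  -1    0    0    1    3    0

Candidate y = [1, 3, 1, 1, 3, 2]; check y·C column-wise:
  col t0: 1·0 + 3·0 + 1·2 + 1·0 + 3·0 + 2·-1 = 0
  col t1: 1·0 + 3·0 + 1·-2 + 1·-4 + 3·2 + 2·0 = 0
  col t2: 1·0 + 3·3 + 1·0 + 1·0 + 3·-3 + 2·0 = 0
  col t3: 1·-2 + 3·0 + 1·0 + 1·0 + 3·0 + 2·1 = 0
  col t4: 1·-4 + 3·0 + 1·0 + 1·-2 + 3·0 + 2·3 = 0
  col t5: 1·0 + 3·-2 + 1·3 + 1·0 + 3·1 + 2·0 = 0

y = (P0:1, P1:3, P2:1, P3:1, P4:3, P5:2)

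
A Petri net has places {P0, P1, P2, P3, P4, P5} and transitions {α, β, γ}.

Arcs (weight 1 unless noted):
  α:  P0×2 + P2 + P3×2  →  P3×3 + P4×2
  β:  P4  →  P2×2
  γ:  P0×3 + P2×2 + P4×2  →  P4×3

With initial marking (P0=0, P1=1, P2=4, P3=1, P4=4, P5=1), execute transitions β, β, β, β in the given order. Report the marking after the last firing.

(P0=0, P1=1, P2=12, P3=1, P4=0, P5=1)

step 1: fire β:  (P0=0, P1=1, P2=4, P3=1, P4=4, P5=1) → (P0=0, P1=1, P2=6, P3=1, P4=3, P5=1)
step 2: fire β:  (P0=0, P1=1, P2=6, P3=1, P4=3, P5=1) → (P0=0, P1=1, P2=8, P3=1, P4=2, P5=1)
step 3: fire β:  (P0=0, P1=1, P2=8, P3=1, P4=2, P5=1) → (P0=0, P1=1, P2=10, P3=1, P4=1, P5=1)
step 4: fire β:  (P0=0, P1=1, P2=10, P3=1, P4=1, P5=1) → (P0=0, P1=1, P2=12, P3=1, P4=0, P5=1)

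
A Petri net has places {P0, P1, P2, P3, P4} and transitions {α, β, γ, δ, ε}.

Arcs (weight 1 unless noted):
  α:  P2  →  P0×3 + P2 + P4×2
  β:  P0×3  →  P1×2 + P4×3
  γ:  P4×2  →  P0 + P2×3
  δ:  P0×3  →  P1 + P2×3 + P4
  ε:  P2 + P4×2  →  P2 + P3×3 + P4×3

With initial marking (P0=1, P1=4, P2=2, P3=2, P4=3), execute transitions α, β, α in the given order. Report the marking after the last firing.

(P0=4, P1=6, P2=2, P3=2, P4=10)

step 1: fire α:  (P0=1, P1=4, P2=2, P3=2, P4=3) → (P0=4, P1=4, P2=2, P3=2, P4=5)
step 2: fire β:  (P0=4, P1=4, P2=2, P3=2, P4=5) → (P0=1, P1=6, P2=2, P3=2, P4=8)
step 3: fire α:  (P0=1, P1=6, P2=2, P3=2, P4=8) → (P0=4, P1=6, P2=2, P3=2, P4=10)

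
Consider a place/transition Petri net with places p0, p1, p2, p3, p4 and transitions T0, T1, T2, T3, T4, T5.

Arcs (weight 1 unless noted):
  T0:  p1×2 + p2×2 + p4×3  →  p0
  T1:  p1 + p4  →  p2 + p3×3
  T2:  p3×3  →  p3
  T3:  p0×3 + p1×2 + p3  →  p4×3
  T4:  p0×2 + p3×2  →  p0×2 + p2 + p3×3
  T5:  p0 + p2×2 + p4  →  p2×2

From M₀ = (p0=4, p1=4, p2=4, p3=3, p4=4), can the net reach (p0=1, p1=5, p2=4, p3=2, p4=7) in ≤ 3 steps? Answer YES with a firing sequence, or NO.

depth 0: 1 marking
depth 1: 7 markings reached so far
depth 2: 25 markings reached so far
depth 3: 59 markings reached so far
target is not among the 59 markings reachable within 3 steps

NO — not reachable within 3 firings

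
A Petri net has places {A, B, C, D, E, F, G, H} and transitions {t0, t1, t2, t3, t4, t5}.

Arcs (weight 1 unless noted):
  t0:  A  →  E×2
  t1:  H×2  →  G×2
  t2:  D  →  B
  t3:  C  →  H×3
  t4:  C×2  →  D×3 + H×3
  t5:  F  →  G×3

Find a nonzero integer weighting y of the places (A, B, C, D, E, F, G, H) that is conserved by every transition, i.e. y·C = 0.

Incidence matrix C (rows=places, cols=transitions):
       t0   t1   t2   t3   t4   t5
    A  -1    0    0    0    0    0
    B   0    0    1    0    0    0
    C   0    0    0   -1   -2    0
    D   0    0   -1    0    3    0
    E   2    0    0    0    0    0
    F   0    0    0    0    0   -1
    G   0    2    0    0    0    3
    H   0   -2    0    3    3    0

Candidate y = [2, 0, 0, 0, 1, 0, 0, 0]; check y·C column-wise:
  col t0: 2·-1 + 1·2 = 0
  col t1: 2·0 + 1·0 + 0·2 + 0·-2 = 0
  col t2: 2·0 + 0·1 + 0·-1 + 1·0 = 0
  col t3: 2·0 + 0·-1 + 1·0 + 0·3 = 0
  col t4: 2·0 + 0·-2 + 0·3 + 1·0 + 0·3 = 0
  col t5: 2·0 + 1·0 + 0·-1 + 0·3 = 0

y = (A:2, B:0, C:0, D:0, E:1, F:0, G:0, H:0)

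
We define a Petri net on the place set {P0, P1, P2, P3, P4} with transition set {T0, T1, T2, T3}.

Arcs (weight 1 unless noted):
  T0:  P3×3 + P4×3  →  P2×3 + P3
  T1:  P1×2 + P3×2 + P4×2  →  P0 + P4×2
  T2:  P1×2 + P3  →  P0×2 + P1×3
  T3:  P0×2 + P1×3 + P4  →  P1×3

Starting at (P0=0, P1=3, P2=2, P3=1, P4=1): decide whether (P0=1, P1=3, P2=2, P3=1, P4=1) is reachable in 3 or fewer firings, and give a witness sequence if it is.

NO — not reachable within 3 firings

depth 0: 1 marking
depth 1: 2 markings reached so far
depth 2: 3 markings reached so far
depth 3: 3 markings reached so far
(frontier empty at depth 3; search complete)
target is not among the 3 markings reachable within 3 steps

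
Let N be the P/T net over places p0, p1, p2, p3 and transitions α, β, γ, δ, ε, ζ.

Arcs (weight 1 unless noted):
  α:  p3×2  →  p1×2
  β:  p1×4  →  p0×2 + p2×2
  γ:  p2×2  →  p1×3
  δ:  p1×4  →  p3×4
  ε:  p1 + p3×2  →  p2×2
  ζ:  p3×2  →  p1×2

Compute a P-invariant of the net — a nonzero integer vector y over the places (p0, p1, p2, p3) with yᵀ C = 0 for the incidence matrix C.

y = (p0:1, p1:2, p2:3, p3:2)

Incidence matrix C (rows=places, cols=transitions):
        α    β    γ    δ    ε    ζ
   p0   0    2    0    0    0    0
   p1   2   -4    3   -4   -1    2
   p2   0    2   -2    0    2    0
   p3  -2    0    0    4   -2   -2

Candidate y = [1, 2, 3, 2]; check y·C column-wise:
  col α: 1·0 + 2·2 + 3·0 + 2·-2 = 0
  col β: 1·2 + 2·-4 + 3·2 + 2·0 = 0
  col γ: 1·0 + 2·3 + 3·-2 + 2·0 = 0
  col δ: 1·0 + 2·-4 + 3·0 + 2·4 = 0
  col ε: 1·0 + 2·-1 + 3·2 + 2·-2 = 0
  col ζ: 1·0 + 2·2 + 3·0 + 2·-2 = 0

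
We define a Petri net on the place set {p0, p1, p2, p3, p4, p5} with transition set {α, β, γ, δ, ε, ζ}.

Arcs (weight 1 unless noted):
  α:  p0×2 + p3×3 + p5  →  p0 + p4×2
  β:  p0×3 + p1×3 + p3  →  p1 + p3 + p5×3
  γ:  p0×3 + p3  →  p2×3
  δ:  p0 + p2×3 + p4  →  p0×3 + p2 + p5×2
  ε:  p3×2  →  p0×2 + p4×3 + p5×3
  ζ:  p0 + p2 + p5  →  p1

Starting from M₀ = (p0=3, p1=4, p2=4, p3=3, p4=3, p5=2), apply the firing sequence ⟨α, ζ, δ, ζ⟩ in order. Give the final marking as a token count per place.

(p0=2, p1=6, p2=0, p3=0, p4=4, p5=1)

step 1: fire α:  (p0=3, p1=4, p2=4, p3=3, p4=3, p5=2) → (p0=2, p1=4, p2=4, p3=0, p4=5, p5=1)
step 2: fire ζ:  (p0=2, p1=4, p2=4, p3=0, p4=5, p5=1) → (p0=1, p1=5, p2=3, p3=0, p4=5, p5=0)
step 3: fire δ:  (p0=1, p1=5, p2=3, p3=0, p4=5, p5=0) → (p0=3, p1=5, p2=1, p3=0, p4=4, p5=2)
step 4: fire ζ:  (p0=3, p1=5, p2=1, p3=0, p4=4, p5=2) → (p0=2, p1=6, p2=0, p3=0, p4=4, p5=1)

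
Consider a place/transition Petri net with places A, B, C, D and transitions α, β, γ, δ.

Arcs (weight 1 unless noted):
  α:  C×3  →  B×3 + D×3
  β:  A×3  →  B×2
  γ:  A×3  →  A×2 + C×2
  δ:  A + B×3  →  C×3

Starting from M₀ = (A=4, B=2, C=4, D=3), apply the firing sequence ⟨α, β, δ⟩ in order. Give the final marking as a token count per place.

(A=0, B=4, C=4, D=6)

step 1: fire α:  (A=4, B=2, C=4, D=3) → (A=4, B=5, C=1, D=6)
step 2: fire β:  (A=4, B=5, C=1, D=6) → (A=1, B=7, C=1, D=6)
step 3: fire δ:  (A=1, B=7, C=1, D=6) → (A=0, B=4, C=4, D=6)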